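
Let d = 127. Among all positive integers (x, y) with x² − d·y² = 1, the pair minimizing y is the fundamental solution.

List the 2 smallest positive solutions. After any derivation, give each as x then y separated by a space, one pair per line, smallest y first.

4730624 419775
44757606858751 3971595379200

√127 = [11; 3,1,2,2,7,11,7,2,2,1,3,22, …], period ℓ=12 (even) → k=11
k=0  a_k=11  p_k/q_k = 11/1
k=1  a_k=3  p_k/q_k = 34/3
k=2  a_k=1  p_k/q_k = 45/4
k=3  a_k=2  p_k/q_k = 124/11
k=4  a_k=2  p_k/q_k = 293/26
k=5  a_k=7  p_k/q_k = 2175/193
…
k=10  a_k=1  p_k/q_k = 1274561/113099
k=11  a_k=3  p_k/q_k = 4730624/419775
→ (4730624, 419775).  Check: 4730624²=22378803429376, 127·419775²=22378803429375, difference 1.
k=2:  x_2 = 4730624·4730624+127·419775·419775 = 44757606858751,  y_2 = 4730624·419775+419775·4730624 = 3971595379200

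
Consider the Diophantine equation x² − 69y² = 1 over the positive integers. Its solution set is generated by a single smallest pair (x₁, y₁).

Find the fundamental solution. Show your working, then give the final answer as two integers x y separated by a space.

7775 936

√69 → a₀=8, period (3,3,1,4,1,3,3,16); ℓ=8 even so k=7
i=0: a=8 ⇒ p=8, q=1
i=1: a=3 ⇒ p=25, q=3
…
i=3: a=1 ⇒ p=108, q=13
…
i=5: a=1 ⇒ p=623, q=75
i=6: a=3 ⇒ p=2384, q=287
i=7: a=3 ⇒ p=7775, q=936
fundamental: x₁=7775, y₁=936  (since 60450625 − 69·876096 = 1)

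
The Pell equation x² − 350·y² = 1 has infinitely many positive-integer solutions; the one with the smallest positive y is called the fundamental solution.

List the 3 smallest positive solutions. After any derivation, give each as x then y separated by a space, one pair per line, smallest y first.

449 24
403201 21552
362074049 19353672

[18; 1,2,2,2,1,36] for √350; ℓ=6 ⇒ convergent index 5
i=0: a=18 ⇒ p=18, q=1
…
i=2: a=2 ⇒ p=56, q=3
i=3: a=2 ⇒ p=131, q=7
i=4: a=2 ⇒ p=318, q=17
i=5: a=1 ⇒ p=449, q=24
fundamental: x₁=449, y₁=24  (since 201601 − 350·576 = 1)
k=2:  x_2 = 449·449+350·24·24 = 403201,  y_2 = 449·24+24·449 = 21552
k=3:  x_3 = 449·403201+350·24·21552 = 362074049,  y_3 = 449·21552+24·403201 = 19353672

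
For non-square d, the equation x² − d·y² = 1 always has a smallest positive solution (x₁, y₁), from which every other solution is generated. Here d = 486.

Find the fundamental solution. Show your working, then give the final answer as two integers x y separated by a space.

d=486: √d = [22; 22,44] (ℓ=2, even), read p_1/q_1
a_0=22:  p_0=22·1+0=22,  q_0=22·0+1=1
a_1=22:  p_1=22·22+1=485,  q_1=22·1+0=22
(x₁, y₁) = (485, 22);  485² − 486·22² = 1 ✓

485 22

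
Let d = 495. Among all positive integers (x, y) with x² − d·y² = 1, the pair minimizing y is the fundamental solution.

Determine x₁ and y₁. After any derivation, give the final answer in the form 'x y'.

d=495: √d = [22; 4,44] (ℓ=2, even), read p_1/q_1
a_0=22:  p_0=22·1+0=22,  q_0=22·0+1=1
a_1=4:  p_1=4·22+1=89,  q_1=4·1+0=4
fundamental: x₁=89, y₁=4  (since 7921 − 495·16 = 1)

89 4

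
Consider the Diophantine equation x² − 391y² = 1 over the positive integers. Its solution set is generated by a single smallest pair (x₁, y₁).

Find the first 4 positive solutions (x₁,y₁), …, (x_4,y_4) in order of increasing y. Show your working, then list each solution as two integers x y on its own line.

[19; 1,3,2,2,1,…,3,1,38] for √391; ℓ=16 ⇒ convergent index 15
k=0  a_k=19  p_k/q_k = 19/1
k=1  a_k=1  p_k/q_k = 20/1
k=2  a_k=3  p_k/q_k = 79/4
…
k=4  a_k=2  p_k/q_k = 435/22
…
k=12  a_k=2  p_k/q_k = 696292/35213
k=13  a_k=2  p_k/q_k = 1660597/83980
k=14  a_k=3  p_k/q_k = 5678083/287153
k=15  a_k=1  p_k/q_k = 7338680/371133
(x₁, y₁) = (7338680, 371133);  7338680² − 391·371133² = 1 ✓
(x_2, y_2) = (7338680·7338680 + 391·371133·371133, 7338680·371133 + 371133·7338680) = (107712448284799, 5447252648880)
(x_3, y_3) = (7338680·107712448284799 + 391·371133·5447252648880, 7338680·5447252648880 + 371133·107712448284799) = (1580934379957370111960, 79951288138564985667)
(x_4, y_4) = (7338680·1580934379957370111960 + 391·371133·79951288138564985667, 7338680·79951288138564985667 + 371133·1580934379957370111960) = (23203943031010998074028940801, 1173473838473442730776750240)

7338680 371133
107712448284799 5447252648880
1580934379957370111960 79951288138564985667
23203943031010998074028940801 1173473838473442730776750240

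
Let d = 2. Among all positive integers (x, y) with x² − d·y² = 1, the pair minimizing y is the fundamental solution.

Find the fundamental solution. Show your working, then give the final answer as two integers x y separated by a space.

d=2: √d = [1; 2] (ℓ=1, odd), read p_1/q_1
k=0  a_k=1  p_k/q_k = 1/1
k=1  a_k=2  p_k/q_k = 3/2
fundamental: x₁=3, y₁=2  (since 9 − 2·4 = 1)

3 2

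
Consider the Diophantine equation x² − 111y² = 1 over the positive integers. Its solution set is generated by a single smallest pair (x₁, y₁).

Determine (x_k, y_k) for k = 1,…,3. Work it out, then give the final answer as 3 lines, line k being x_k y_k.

295 28
174049 16520
102688615 9746772

[10; 1,1,6,1,1,20] for √111; ℓ=6 ⇒ convergent index 5
i=0: a=10 ⇒ p=10, q=1
…
i=3: a=6 ⇒ p=137, q=13
i=4: a=1 ⇒ p=158, q=15
i=5: a=1 ⇒ p=295, q=28
(x₁, y₁) = (295, 28);  295² − 111·28² = 1 ✓
(295+28√111)^2 = 174049 + 16520√111
(295+28√111)^3 = 102688615 + 9746772√111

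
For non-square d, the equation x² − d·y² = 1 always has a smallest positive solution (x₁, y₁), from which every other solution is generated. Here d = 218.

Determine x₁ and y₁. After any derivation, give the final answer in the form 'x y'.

126003 8534

√218 → a₀=14, period (1,3,3,1,28); ℓ=5 odd so k=9
k=0  a_k=14  p_k/q_k = 14/1
k=1  a_k=1  p_k/q_k = 15/1
k=2  a_k=3  p_k/q_k = 59/4
k=3  a_k=3  p_k/q_k = 192/13
k=4  a_k=1  p_k/q_k = 251/17
k=5  a_k=28  p_k/q_k = 7220/489
k=6  a_k=1  p_k/q_k = 7471/506
k=7  a_k=3  p_k/q_k = 29633/2007
k=8  a_k=3  p_k/q_k = 96370/6527
k=9  a_k=1  p_k/q_k = 126003/8534
fundamental: x₁=126003, y₁=8534  (since 15876756009 − 218·72829156 = 1)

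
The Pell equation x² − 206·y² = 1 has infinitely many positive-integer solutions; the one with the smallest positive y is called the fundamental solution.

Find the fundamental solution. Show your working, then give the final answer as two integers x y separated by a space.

59535 4148

d=206: √d = [14; 2,1,5,14,5,1,2,28] (ℓ=8, even), read p_7/q_7
step 0: (14, 1)  from 14·(1,0) + (0,1)
…
step 4: (3459, 241)  from 14·(244,17) + (43,3)
…
step 6: (20998, 1463)  from 1·(17539,1222) + (3459,241)
step 7: (59535, 4148)  from 2·(20998,1463) + (17539,1222)
→ (59535, 4148).  Check: 59535²=3544416225, 206·4148²=3544416224, difference 1.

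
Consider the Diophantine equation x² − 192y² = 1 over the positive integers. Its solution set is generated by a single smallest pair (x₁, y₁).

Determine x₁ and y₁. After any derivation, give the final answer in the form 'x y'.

97 7

√192 = [13; 1,5,1,26, …], period ℓ=4 (even) → k=3
step 0: (13, 1)  from 13·(1,0) + (0,1)
…
step 2: (83, 6)  from 5·(14,1) + (13,1)
step 3: (97, 7)  from 1·(83,6) + (14,1)
fundamental: x₁=97, y₁=7  (since 9409 − 192·49 = 1)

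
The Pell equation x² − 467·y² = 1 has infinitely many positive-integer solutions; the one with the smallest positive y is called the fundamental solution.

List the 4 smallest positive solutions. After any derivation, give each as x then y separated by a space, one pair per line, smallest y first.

1625626 75225
5285319783751 244575431700
17183906517558380626 795176361465413175
55869210433019434807260001 2585318735566902940613400

[21; 1,1,1,1,3,…,1,1,42] for √467; ℓ=14 ⇒ convergent index 13
k=0  a_k=21  p_k/q_k = 21/1
…
k=5  a_k=3  p_k/q_k = 389/18
k=6  a_k=3  p_k/q_k = 1275/59
…
k=8  a_k=3  p_k/q_k = 82767/3830
k=9  a_k=3  p_k/q_k = 275465/12747
k=10  a_k=1  p_k/q_k = 358232/16577
…
k=12  a_k=1  p_k/q_k = 991929/45901
k=13  a_k=1  p_k/q_k = 1625626/75225
(x₁, y₁) = (1625626, 75225);  1625626² − 467·75225² = 1 ✓
(1625626+75225√467)^2 = 5285319783751 + 244575431700√467
(1625626+75225√467)^3 = 17183906517558380626 + 795176361465413175√467
(1625626+75225√467)^4 = 55869210433019434807260001 + 2585318735566902940613400√467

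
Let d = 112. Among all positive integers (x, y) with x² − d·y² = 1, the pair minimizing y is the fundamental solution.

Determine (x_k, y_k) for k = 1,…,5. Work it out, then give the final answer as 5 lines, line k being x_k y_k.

d=112: √d = [10; 1,1,2,1,1,20] (ℓ=6, even), read p_5/q_5
step 0: (10, 1)  from 10·(1,0) + (0,1)
…
step 3: (53, 5)  from 2·(21,2) + (11,1)
step 4: (74, 7)  from 1·(53,5) + (21,2)
step 5: (127, 12)  from 1·(74,7) + (53,5)
fundamental: x₁=127, y₁=12  (since 16129 − 112·144 = 1)
n=2: (127,12)∘(127,12) = (127·127+112·12·12, 127·12+12·127) = (32257,3048)
n=3: (32257,3048)∘(127,12) = (127·32257+112·12·3048, 127·3048+12·32257) = (8193151,774180)
n=4: (8193151,774180)∘(127,12) = (127·8193151+112·12·774180, 127·774180+12·8193151) = (2081028097,196638672)
n=5: (2081028097,196638672)∘(127,12) = (127·2081028097+112·12·196638672, 127·196638672+12·2081028097) = (528572943487,49945448508)

127 12
32257 3048
8193151 774180
2081028097 196638672
528572943487 49945448508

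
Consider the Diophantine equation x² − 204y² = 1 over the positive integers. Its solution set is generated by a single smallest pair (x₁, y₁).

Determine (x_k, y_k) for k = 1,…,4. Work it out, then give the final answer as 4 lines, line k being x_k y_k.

d=204: √d = [14; 3,1,1,6,1,1,3,28] (ℓ=8, even), read p_7/q_7
k=0  a_k=14  p_k/q_k = 14/1
…
k=2  a_k=1  p_k/q_k = 57/4
k=3  a_k=1  p_k/q_k = 100/7
…
k=6  a_k=1  p_k/q_k = 1414/99
k=7  a_k=3  p_k/q_k = 4999/350
(x₁, y₁) = (4999, 350);  4999² − 204·350² = 1 ✓
(4999+350√204)^2 = 49980001 + 3499300√204
(4999+350√204)^3 = 499700044999 + 34986001050√204
(4999+350√204)^4 = 4996000999920001 + 349790034998600√204

4999 350
49980001 3499300
499700044999 34986001050
4996000999920001 349790034998600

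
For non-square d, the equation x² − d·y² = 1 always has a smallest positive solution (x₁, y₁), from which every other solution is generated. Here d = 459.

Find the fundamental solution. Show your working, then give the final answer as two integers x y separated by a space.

√459 = [21; 2,2,1,4,21,4,1,2,2,42, …], period ℓ=10 (even) → k=9
a_0=21:  p_0=21·1+0=21,  q_0=21·0+1=1
a_1=2:  p_1=2·21+1=43,  q_1=2·1+0=2
a_2=2:  p_2=2·43+21=107,  q_2=2·2+1=5
…
a_4=4:  p_4=4·150+107=707,  q_4=4·7+5=33
a_5=21:  p_5=21·707+150=14997,  q_5=21·33+7=700
…
a_7=1:  p_7=1·60695+14997=75692,  q_7=1·2833+700=3533
a_8=2:  p_8=2·75692+60695=212079,  q_8=2·3533+2833=9899
a_9=2:  p_9=2·212079+75692=499850,  q_9=2·9899+3533=23331
(x₁, y₁) = (499850, 23331);  499850² − 459·23331² = 1 ✓

499850 23331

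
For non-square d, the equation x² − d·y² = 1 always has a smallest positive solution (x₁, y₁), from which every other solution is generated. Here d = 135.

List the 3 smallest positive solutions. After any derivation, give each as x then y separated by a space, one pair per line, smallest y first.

244 21
119071 10248
58106404 5001003

√135 → a₀=11, period (1,1,1,1,1,1,1,22); ℓ=8 even so k=7
step 0: (11, 1)  from 11·(1,0) + (0,1)
step 1: (12, 1)  from 1·(11,1) + (1,0)
…
step 3: (35, 3)  from 1·(23,2) + (12,1)
step 4: (58, 5)  from 1·(35,3) + (23,2)
step 5: (93, 8)  from 1·(58,5) + (35,3)
step 6: (151, 13)  from 1·(93,8) + (58,5)
step 7: (244, 21)  from 1·(151,13) + (93,8)
(x₁, y₁) = (244, 21);  244² − 135·21² = 1 ✓
(x_2, y_2) = (244·244 + 135·21·21, 244·21 + 21·244) = (119071, 10248)
(x_3, y_3) = (244·119071 + 135·21·10248, 244·10248 + 21·119071) = (58106404, 5001003)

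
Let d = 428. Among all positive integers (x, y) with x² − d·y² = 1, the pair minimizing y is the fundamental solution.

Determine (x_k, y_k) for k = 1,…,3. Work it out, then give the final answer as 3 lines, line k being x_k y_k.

1850887 89466
6851565373537 331182912684
25362946559057703751 1225964295417811950

d=428: √d = [20; 1,2,4,1,5,10,5,1,4,2,1,40] (ℓ=12, even), read p_11/q_11
k=0  a_k=20  p_k/q_k = 20/1
k=1  a_k=1  p_k/q_k = 21/1
k=2  a_k=2  p_k/q_k = 62/3
k=3  a_k=4  p_k/q_k = 269/13
k=4  a_k=1  p_k/q_k = 331/16
…
k=6  a_k=10  p_k/q_k = 19571/946
k=7  a_k=5  p_k/q_k = 99779/4823
k=8  a_k=1  p_k/q_k = 119350/5769
k=9  a_k=4  p_k/q_k = 577179/27899
k=10  a_k=2  p_k/q_k = 1273708/61567
k=11  a_k=1  p_k/q_k = 1850887/89466
(x₁, y₁) = (1850887, 89466);  1850887² − 428·89466² = 1 ✓
n=2: (1850887,89466)∘(1850887,89466) = (1850887·1850887+428·89466·89466, 1850887·89466+89466·1850887) = (6851565373537,331182912684)
n=3: (6851565373537,331182912684)∘(1850887,89466) = (1850887·6851565373537+428·89466·331182912684, 1850887·331182912684+89466·6851565373537) = (25362946559057703751,1225964295417811950)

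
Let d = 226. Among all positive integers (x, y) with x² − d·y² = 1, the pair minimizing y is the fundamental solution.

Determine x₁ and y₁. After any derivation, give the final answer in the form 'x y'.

√226 → a₀=15, period (30); ℓ=1 odd so k=1
i=0: a=15 ⇒ p=15, q=1
i=1: a=30 ⇒ p=451, q=30
fundamental: x₁=451, y₁=30  (since 203401 − 226·900 = 1)

451 30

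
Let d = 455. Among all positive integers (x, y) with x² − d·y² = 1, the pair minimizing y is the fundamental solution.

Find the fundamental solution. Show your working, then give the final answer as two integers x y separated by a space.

64 3

√455 = [21; 3,42, …], period ℓ=2 (even) → k=1
k=0  a_k=21  p_k/q_k = 21/1
k=1  a_k=3  p_k/q_k = 64/3
→ (64, 3).  Check: 64²=4096, 455·3²=4095, difference 1.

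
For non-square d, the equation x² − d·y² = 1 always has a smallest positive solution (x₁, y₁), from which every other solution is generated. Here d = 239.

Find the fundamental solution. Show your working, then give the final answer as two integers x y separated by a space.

d=239: √d = [15; 2,5,1,2,4,15,4,2,1,5,2,30] (ℓ=12, even), read p_11/q_11
a_0=15:  p_0=15·1+0=15,  q_0=15·0+1=1
a_1=2:  p_1=2·15+1=31,  q_1=2·1+0=2
…
a_3=1:  p_3=1·170+31=201,  q_3=1·11+2=13
a_4=2:  p_4=2·201+170=572,  q_4=2·13+11=37
a_5=4:  p_5=4·572+201=2489,  q_5=4·37+13=161
a_6=15:  p_6=15·2489+572=37907,  q_6=15·161+37=2452
a_7=4:  p_7=4·37907+2489=154117,  q_7=4·2452+161=9969
a_8=2:  p_8=2·154117+37907=346141,  q_8=2·9969+2452=22390
…
a_10=5:  p_10=5·500258+346141=2847431,  q_10=5·32359+22390=184185
a_11=2:  p_11=2·2847431+500258=6195120,  q_11=2·184185+32359=400729
→ (6195120, 400729).  Check: 6195120²=38379511814400, 239·400729²=38379511814399, difference 1.

6195120 400729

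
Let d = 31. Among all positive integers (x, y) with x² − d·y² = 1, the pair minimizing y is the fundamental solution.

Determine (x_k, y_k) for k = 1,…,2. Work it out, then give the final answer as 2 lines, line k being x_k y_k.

1520 273
4620799 829920

d=31: √d = [5; 1,1,3,5,3,1,1,10] (ℓ=8, even), read p_7/q_7
i=0: a=5 ⇒ p=5, q=1
…
i=2: a=1 ⇒ p=11, q=2
…
i=4: a=5 ⇒ p=206, q=37
i=5: a=3 ⇒ p=657, q=118
i=6: a=1 ⇒ p=863, q=155
i=7: a=1 ⇒ p=1520, q=273
→ (1520, 273).  Check: 1520²=2310400, 31·273²=2310399, difference 1.
(x_2, y_2) = (1520·1520 + 31·273·273, 1520·273 + 273·1520) = (4620799, 829920)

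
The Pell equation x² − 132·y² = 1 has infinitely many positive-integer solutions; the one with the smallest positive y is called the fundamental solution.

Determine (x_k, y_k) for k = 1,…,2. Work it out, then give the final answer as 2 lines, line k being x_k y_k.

23 2
1057 92

√132 = [11; 2,22, …], period ℓ=2 (even) → k=1
k=0  a_k=11  p_k/q_k = 11/1
k=1  a_k=2  p_k/q_k = 23/2
(x₁, y₁) = (23, 2);  23² − 132·2² = 1 ✓
(x_2, y_2) = (23·23 + 132·2·2, 23·2 + 2·23) = (1057, 92)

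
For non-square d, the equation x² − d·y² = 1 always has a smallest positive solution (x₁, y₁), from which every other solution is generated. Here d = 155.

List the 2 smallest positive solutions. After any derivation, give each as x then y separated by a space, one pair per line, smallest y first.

√155 → a₀=12, period (2,4,2,24); ℓ=4 even so k=3
step 0: (12, 1)  from 12·(1,0) + (0,1)
step 1: (25, 2)  from 2·(12,1) + (1,0)
step 2: (112, 9)  from 4·(25,2) + (12,1)
step 3: (249, 20)  from 2·(112,9) + (25,2)
fundamental: x₁=249, y₁=20  (since 62001 − 155·400 = 1)
k=2:  x_2 = 249·249+155·20·20 = 124001,  y_2 = 249·20+20·249 = 9960

249 20
124001 9960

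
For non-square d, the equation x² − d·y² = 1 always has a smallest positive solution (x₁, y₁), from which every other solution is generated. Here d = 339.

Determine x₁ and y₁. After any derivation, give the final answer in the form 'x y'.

97970 5321

√339 → a₀=18, period (2,2,2,1,17,1,2,2,2,36); ℓ=10 even so k=9
a_0=18:  p_0=18·1+0=18,  q_0=18·0+1=1
…
a_3=2:  p_3=2·92+37=221,  q_3=2·5+2=12
a_4=1:  p_4=1·221+92=313,  q_4=1·12+5=17
…
a_8=2:  p_8=2·17252+5855=40359,  q_8=2·937+318=2192
a_9=2:  p_9=2·40359+17252=97970,  q_9=2·2192+937=5321
fundamental: x₁=97970, y₁=5321  (since 9598120900 − 339·28313041 = 1)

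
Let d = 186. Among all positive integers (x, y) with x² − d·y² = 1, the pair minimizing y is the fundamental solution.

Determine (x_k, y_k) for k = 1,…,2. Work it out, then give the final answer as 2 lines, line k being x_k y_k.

d=186: √d = [13; 1,1,1,3,4,3,1,1,1,26] (ℓ=10, even), read p_9/q_9
step 0: (13, 1)  from 13·(1,0) + (0,1)
step 1: (14, 1)  from 1·(13,1) + (1,0)
step 2: (27, 2)  from 1·(14,1) + (13,1)
step 3: (41, 3)  from 1·(27,2) + (14,1)
step 4: (150, 11)  from 3·(41,3) + (27,2)
…
step 6: (2073, 152)  from 3·(641,47) + (150,11)
step 7: (2714, 199)  from 1·(2073,152) + (641,47)
step 8: (4787, 351)  from 1·(2714,199) + (2073,152)
step 9: (7501, 550)  from 1·(4787,351) + (2714,199)
fundamental: x₁=7501, y₁=550  (since 56265001 − 186·302500 = 1)
k=2:  x_2 = 7501·7501+186·550·550 = 112530001,  y_2 = 7501·550+550·7501 = 8251100

7501 550
112530001 8251100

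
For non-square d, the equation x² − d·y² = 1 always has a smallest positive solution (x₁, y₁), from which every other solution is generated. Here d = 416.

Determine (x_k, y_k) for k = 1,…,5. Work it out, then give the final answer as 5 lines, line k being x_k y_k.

5201 255
54100801 2652510
562756526801 27591408765
5853793337683201 287005831321020
60891157735824130001 2985434629809841275

√416 = [20; 2,1,1,9,1,1,2,40, …], period ℓ=8 (even) → k=7
a_0=20:  p_0=20·1+0=20,  q_0=20·0+1=1
a_1=2:  p_1=2·20+1=41,  q_1=2·1+0=2
a_2=1:  p_2=1·41+20=61,  q_2=1·2+1=3
…
a_5=1:  p_5=1·979+102=1081,  q_5=1·48+5=53
a_6=1:  p_6=1·1081+979=2060,  q_6=1·53+48=101
a_7=2:  p_7=2·2060+1081=5201,  q_7=2·101+53=255
(x₁, y₁) = (5201, 255);  5201² − 416·255² = 1 ✓
n=2: (5201,255)∘(5201,255) = (5201·5201+416·255·255, 5201·255+255·5201) = (54100801,2652510)
n=3: (54100801,2652510)∘(5201,255) = (5201·54100801+416·255·2652510, 5201·2652510+255·54100801) = (562756526801,27591408765)
n=4: (562756526801,27591408765)∘(5201,255) = (5201·562756526801+416·255·27591408765, 5201·27591408765+255·562756526801) = (5853793337683201,287005831321020)
n=5: (5853793337683201,287005831321020)∘(5201,255) = (5201·5853793337683201+416·255·287005831321020, 5201·287005831321020+255·5853793337683201) = (60891157735824130001,2985434629809841275)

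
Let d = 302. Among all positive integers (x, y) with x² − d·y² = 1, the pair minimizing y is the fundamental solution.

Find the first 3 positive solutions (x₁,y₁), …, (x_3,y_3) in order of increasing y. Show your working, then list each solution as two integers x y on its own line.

[17; 2,1,1,1,4,…,1,2,34] for √302; ℓ=16 ⇒ convergent index 15
i=0: a=17 ⇒ p=17, q=1
…
i=2: a=1 ⇒ p=52, q=3
i=3: a=1 ⇒ p=87, q=5
i=4: a=1 ⇒ p=139, q=8
i=5: a=4 ⇒ p=643, q=37
…
i=8: a=16 ⇒ p=34513, q=1986
i=9: a=1 ⇒ p=36581, q=2105
…
i=11: a=4 ⇒ p=467281, q=26889
…
i=13: a=1 ⇒ p=1042237, q=59974
i=14: a=1 ⇒ p=1617193, q=93059
i=15: a=2 ⇒ p=4276623, q=246092
(x₁, y₁) = (4276623, 246092);  4276623² − 302·246092² = 1 ✓
(4276623+246092√302)^2 = 36579008568257 + 2104885414632√302
(4276623+246092√302)^3 = 312869258720405635599 + 18003602753159249380√302

4276623 246092
36579008568257 2104885414632
312869258720405635599 18003602753159249380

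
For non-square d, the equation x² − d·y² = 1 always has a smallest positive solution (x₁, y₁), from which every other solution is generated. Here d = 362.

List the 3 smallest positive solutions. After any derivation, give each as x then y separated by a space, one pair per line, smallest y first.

√362 → a₀=19, period (38); ℓ=1 odd so k=1
step 0: (19, 1)  from 19·(1,0) + (0,1)
step 1: (723, 38)  from 38·(19,1) + (1,0)
→ (723, 38).  Check: 723²=522729, 362·38²=522728, difference 1.
(723+38√362)^2 = 1045457 + 54948√362
(723+38√362)^3 = 1511730099 + 79454770√362

723 38
1045457 54948
1511730099 79454770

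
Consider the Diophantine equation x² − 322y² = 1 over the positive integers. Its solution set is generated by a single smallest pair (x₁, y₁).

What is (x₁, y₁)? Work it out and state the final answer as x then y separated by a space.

323 18

[17; 1,16,1,34] for √322; ℓ=4 ⇒ convergent index 3
k=0  a_k=17  p_k/q_k = 17/1
k=1  a_k=1  p_k/q_k = 18/1
k=2  a_k=16  p_k/q_k = 305/17
k=3  a_k=1  p_k/q_k = 323/18
fundamental: x₁=323, y₁=18  (since 104329 − 322·324 = 1)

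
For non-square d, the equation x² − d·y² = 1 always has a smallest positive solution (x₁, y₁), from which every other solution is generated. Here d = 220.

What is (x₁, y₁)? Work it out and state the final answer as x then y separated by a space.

89 6

d=220: √d = [14; 1,4,1,28] (ℓ=4, even), read p_3/q_3
i=0: a=14 ⇒ p=14, q=1
…
i=2: a=4 ⇒ p=74, q=5
i=3: a=1 ⇒ p=89, q=6
→ (89, 6).  Check: 89²=7921, 220·6²=7920, difference 1.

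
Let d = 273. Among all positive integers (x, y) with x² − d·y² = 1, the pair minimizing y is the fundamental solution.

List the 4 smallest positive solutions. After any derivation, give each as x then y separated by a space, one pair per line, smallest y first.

√273 = [16; 1,1,10,1,1,32, …], period ℓ=6 (even) → k=5
a_0=16:  p_0=16·1+0=16,  q_0=16·0+1=1
…
a_2=1:  p_2=1·17+16=33,  q_2=1·1+1=2
a_3=10:  p_3=10·33+17=347,  q_3=10·2+1=21
a_4=1:  p_4=1·347+33=380,  q_4=1·21+2=23
a_5=1:  p_5=1·380+347=727,  q_5=1·23+21=44
fundamental: x₁=727, y₁=44  (since 528529 − 273·1936 = 1)
k=2:  x_2 = 727·727+273·44·44 = 1057057,  y_2 = 727·44+44·727 = 63976
k=3:  x_3 = 727·1057057+273·44·63976 = 1536960151,  y_3 = 727·63976+44·1057057 = 93021060
k=4:  x_4 = 727·1536960151+273·44·93021060 = 2234739002497,  y_4 = 727·93021060+44·1536960151 = 135252557264

727 44
1057057 63976
1536960151 93021060
2234739002497 135252557264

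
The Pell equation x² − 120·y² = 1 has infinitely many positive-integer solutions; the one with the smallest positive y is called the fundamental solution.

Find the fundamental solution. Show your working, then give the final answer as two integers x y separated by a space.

[10; 1,20] for √120; ℓ=2 ⇒ convergent index 1
a_0=10:  p_0=10·1+0=10,  q_0=10·0+1=1
a_1=1:  p_1=1·10+1=11,  q_1=1·1+0=1
(x₁, y₁) = (11, 1);  11² − 120·1² = 1 ✓

11 1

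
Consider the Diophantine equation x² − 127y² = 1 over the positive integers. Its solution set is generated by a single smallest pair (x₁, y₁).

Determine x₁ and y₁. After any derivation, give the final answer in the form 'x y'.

√127 → a₀=11, period (3,1,2,2,7,11,7,2,2,1,3,22); ℓ=12 even so k=11
i=0: a=11 ⇒ p=11, q=1
i=1: a=3 ⇒ p=34, q=3
i=2: a=1 ⇒ p=45, q=4
i=3: a=2 ⇒ p=124, q=11
i=4: a=2 ⇒ p=293, q=26
i=5: a=7 ⇒ p=2175, q=193
…
i=8: a=2 ⇒ p=367620, q=32621
i=9: a=2 ⇒ p=906941, q=80478
i=10: a=1 ⇒ p=1274561, q=113099
i=11: a=3 ⇒ p=4730624, q=419775
→ (4730624, 419775).  Check: 4730624²=22378803429376, 127·419775²=22378803429375, difference 1.

4730624 419775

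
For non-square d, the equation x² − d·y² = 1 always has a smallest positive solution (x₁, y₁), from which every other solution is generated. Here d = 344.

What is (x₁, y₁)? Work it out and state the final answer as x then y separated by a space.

10405 561

√344 → a₀=18, period (1,1,4,1,3,1,4,1,1,36); ℓ=10 even so k=9
step 0: (18, 1)  from 18·(1,0) + (0,1)
step 1: (19, 1)  from 1·(18,1) + (1,0)
step 2: (37, 2)  from 1·(19,1) + (18,1)
…
step 5: (779, 42)  from 3·(204,11) + (167,9)
step 6: (983, 53)  from 1·(779,42) + (204,11)
…
step 8: (5694, 307)  from 1·(4711,254) + (983,53)
step 9: (10405, 561)  from 1·(5694,307) + (4711,254)
fundamental: x₁=10405, y₁=561  (since 108264025 − 344·314721 = 1)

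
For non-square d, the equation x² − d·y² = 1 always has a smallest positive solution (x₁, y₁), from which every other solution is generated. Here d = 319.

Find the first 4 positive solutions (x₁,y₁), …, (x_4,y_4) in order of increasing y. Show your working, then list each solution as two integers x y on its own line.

12901780 722361
332911854336799 18639485405160
8590311008090840302660 480965080021169647239
221660605515932150288251132801 12410611300231033623224965680

d=319: √d = [17; 1,6,5,1,4,…,6,1,34] (ℓ=14, even), read p_13/q_13
step 0: (17, 1)  from 17·(1,0) + (0,1)
step 1: (18, 1)  from 1·(17,1) + (1,0)
step 2: (125, 7)  from 6·(18,1) + (17,1)
step 3: (643, 36)  from 5·(125,7) + (18,1)
step 4: (768, 43)  from 1·(643,36) + (125,7)
step 5: (3715, 208)  from 4·(768,43) + (643,36)
…
step 7: (15628, 875)  from 1·(11913,667) + (3715,208)
step 8: (58797, 3292)  from 3·(15628,875) + (11913,667)
step 9: (250816, 14043)  from 4·(58797,3292) + (15628,875)
…
step 11: (1798881, 100718)  from 5·(309613,17335) + (250816,14043)
step 12: (11102899, 621643)  from 6·(1798881,100718) + (309613,17335)
step 13: (12901780, 722361)  from 1·(11102899,621643) + (1798881,100718)
→ (12901780, 722361).  Check: 12901780²=166455927168400, 319·722361²=166455927168399, difference 1.
k=2:  x_2 = 12901780·12901780+319·722361·722361 = 332911854336799,  y_2 = 12901780·722361+722361·12901780 = 18639485405160
k=3:  x_3 = 12901780·332911854336799+319·722361·18639485405160 = 8590311008090840302660,  y_3 = 12901780·18639485405160+722361·332911854336799 = 480965080021169647239
k=4:  x_4 = 12901780·8590311008090840302660+319·722361·480965080021169647239 = 221660605515932150288251132801,  y_4 = 12901780·480965080021169647239+722361·8590311008090840302660 = 12410611300231033623224965680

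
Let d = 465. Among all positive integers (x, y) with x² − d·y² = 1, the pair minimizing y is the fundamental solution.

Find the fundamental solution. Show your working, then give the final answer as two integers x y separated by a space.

15871 736

√465 → a₀=21, period (1,1,3,2,2,2,3,1,1,42); ℓ=10 even so k=9
step 0: (21, 1)  from 21·(1,0) + (0,1)
…
step 3: (151, 7)  from 3·(43,2) + (22,1)
step 4: (345, 16)  from 2·(151,7) + (43,2)
…
step 6: (2027, 94)  from 2·(841,39) + (345,16)
step 7: (6922, 321)  from 3·(2027,94) + (841,39)
step 8: (8949, 415)  from 1·(6922,321) + (2027,94)
step 9: (15871, 736)  from 1·(8949,415) + (6922,321)
fundamental: x₁=15871, y₁=736  (since 251888641 − 465·541696 = 1)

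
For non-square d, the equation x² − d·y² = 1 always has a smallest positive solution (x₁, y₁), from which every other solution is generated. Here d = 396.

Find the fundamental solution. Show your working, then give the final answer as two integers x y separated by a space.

199 10

√396 → a₀=19, period (1,8,1,38); ℓ=4 even so k=3
k=0  a_k=19  p_k/q_k = 19/1
k=1  a_k=1  p_k/q_k = 20/1
k=2  a_k=8  p_k/q_k = 179/9
k=3  a_k=1  p_k/q_k = 199/10
→ (199, 10).  Check: 199²=39601, 396·10²=39600, difference 1.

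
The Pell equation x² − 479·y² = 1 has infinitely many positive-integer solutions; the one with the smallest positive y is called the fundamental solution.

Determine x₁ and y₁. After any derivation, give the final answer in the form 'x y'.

√479 → a₀=21, period (1,7,1,3,2,21,2,3,1,7,1,42); ℓ=12 even so k=11
k=0  a_k=21  p_k/q_k = 21/1
…
k=3  a_k=1  p_k/q_k = 197/9
…
k=6  a_k=21  p_k/q_k = 37075/1694
k=7  a_k=2  p_k/q_k = 75879/3467
k=8  a_k=3  p_k/q_k = 264712/12095
k=9  a_k=1  p_k/q_k = 340591/15562
k=10  a_k=7  p_k/q_k = 2648849/121029
k=11  a_k=1  p_k/q_k = 2989440/136591
→ (2989440, 136591).  Check: 2989440²=8936751513600, 479·136591²=8936751513599, difference 1.

2989440 136591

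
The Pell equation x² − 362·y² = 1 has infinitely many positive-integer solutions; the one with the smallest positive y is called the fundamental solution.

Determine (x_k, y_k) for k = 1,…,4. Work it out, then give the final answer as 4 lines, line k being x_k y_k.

723 38
1045457 54948
1511730099 79454770
2185960677697 114891542472

√362 → a₀=19, period (38); ℓ=1 odd so k=1
step 0: (19, 1)  from 19·(1,0) + (0,1)
step 1: (723, 38)  from 38·(19,1) + (1,0)
fundamental: x₁=723, y₁=38  (since 522729 − 362·1444 = 1)
k=2:  x_2 = 723·723+362·38·38 = 1045457,  y_2 = 723·38+38·723 = 54948
k=3:  x_3 = 723·1045457+362·38·54948 = 1511730099,  y_3 = 723·54948+38·1045457 = 79454770
k=4:  x_4 = 723·1511730099+362·38·79454770 = 2185960677697,  y_4 = 723·79454770+38·1511730099 = 114891542472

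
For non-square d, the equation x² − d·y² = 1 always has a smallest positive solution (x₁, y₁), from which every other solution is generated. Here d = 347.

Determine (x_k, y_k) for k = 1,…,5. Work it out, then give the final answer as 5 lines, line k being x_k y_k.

641602 34443
823306252807 44197395372
1056469876826312026 56714274530897445
1355666371822207590758497 72775983935101527618408
1739596510986687599414840072362 93386433689401306371520721787

√347 → a₀=18, period (1,1,1,2,4,…,1,1,36); ℓ=14 even so k=13
k=0  a_k=18  p_k/q_k = 18/1
…
k=6  a_k=1  p_k/q_k = 801/43
k=7  a_k=17  p_k/q_k = 14269/766
k=8  a_k=1  p_k/q_k = 15070/809
…
k=12  a_k=1  p_k/q_k = 402885/21628
k=13  a_k=1  p_k/q_k = 641602/34443
(x₁, y₁) = (641602, 34443);  641602² − 347·34443² = 1 ✓
k=2:  x_2 = 641602·641602+347·34443·34443 = 823306252807,  y_2 = 641602·34443+34443·641602 = 44197395372
k=3:  x_3 = 641602·823306252807+347·34443·44197395372 = 1056469876826312026,  y_3 = 641602·44197395372+34443·823306252807 = 56714274530897445
k=4:  x_4 = 641602·1056469876826312026+347·34443·56714274530897445 = 1355666371822207590758497,  y_4 = 641602·56714274530897445+34443·1056469876826312026 = 72775983935101527618408
k=5:  x_5 = 641602·1355666371822207590758497+347·34443·72775983935101527618408 = 1739596510986687599414840072362,  y_5 = 641602·72775983935101527618408+34443·1355666371822207590758497 = 93386433689401306371520721787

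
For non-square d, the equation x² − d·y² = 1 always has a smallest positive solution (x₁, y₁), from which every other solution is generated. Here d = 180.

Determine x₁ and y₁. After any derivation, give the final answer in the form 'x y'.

161 12

d=180: √d = [13; 2,2,2,26] (ℓ=4, even), read p_3/q_3
step 0: (13, 1)  from 13·(1,0) + (0,1)
step 1: (27, 2)  from 2·(13,1) + (1,0)
step 2: (67, 5)  from 2·(27,2) + (13,1)
step 3: (161, 12)  from 2·(67,5) + (27,2)
(x₁, y₁) = (161, 12);  161² − 180·12² = 1 ✓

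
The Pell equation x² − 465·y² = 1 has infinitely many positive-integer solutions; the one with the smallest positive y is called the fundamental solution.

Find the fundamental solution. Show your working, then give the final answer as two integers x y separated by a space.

15871 736

d=465: √d = [21; 1,1,3,2,2,2,3,1,1,42] (ℓ=10, even), read p_9/q_9
step 0: (21, 1)  from 21·(1,0) + (0,1)
…
step 2: (43, 2)  from 1·(22,1) + (21,1)
step 3: (151, 7)  from 3·(43,2) + (22,1)
step 4: (345, 16)  from 2·(151,7) + (43,2)
step 5: (841, 39)  from 2·(345,16) + (151,7)
step 6: (2027, 94)  from 2·(841,39) + (345,16)
step 7: (6922, 321)  from 3·(2027,94) + (841,39)
step 8: (8949, 415)  from 1·(6922,321) + (2027,94)
step 9: (15871, 736)  from 1·(8949,415) + (6922,321)
(x₁, y₁) = (15871, 736);  15871² − 465·736² = 1 ✓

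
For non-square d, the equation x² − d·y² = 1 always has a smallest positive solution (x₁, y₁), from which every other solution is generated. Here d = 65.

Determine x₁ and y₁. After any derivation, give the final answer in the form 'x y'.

√65 = [8; 16, …], period ℓ=1 (odd) → k=1
k=0  a_k=8  p_k/q_k = 8/1
k=1  a_k=16  p_k/q_k = 129/16
(x₁, y₁) = (129, 16);  129² − 65·16² = 1 ✓

129 16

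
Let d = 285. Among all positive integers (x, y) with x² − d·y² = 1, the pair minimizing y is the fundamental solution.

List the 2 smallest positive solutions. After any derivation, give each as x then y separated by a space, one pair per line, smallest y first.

√285 = [16; 1,7,2,7,1,32, …], period ℓ=6 (even) → k=5
i=0: a=16 ⇒ p=16, q=1
…
i=2: a=7 ⇒ p=135, q=8
…
i=4: a=7 ⇒ p=2144, q=127
i=5: a=1 ⇒ p=2431, q=144
fundamental: x₁=2431, y₁=144  (since 5909761 − 285·20736 = 1)
n=2: (2431,144)∘(2431,144) = (2431·2431+285·144·144, 2431·144+144·2431) = (11819521,700128)

2431 144
11819521 700128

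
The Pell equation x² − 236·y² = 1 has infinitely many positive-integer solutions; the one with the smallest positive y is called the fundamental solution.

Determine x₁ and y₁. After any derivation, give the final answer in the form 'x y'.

√236 → a₀=15, period (2,1,3,5,1,6,1,5,3,1,2,30); ℓ=12 even so k=11
i=0: a=15 ⇒ p=15, q=1
i=1: a=2 ⇒ p=31, q=2
…
i=4: a=5 ⇒ p=891, q=58
i=5: a=1 ⇒ p=1060, q=69
i=6: a=6 ⇒ p=7251, q=472
i=7: a=1 ⇒ p=8311, q=541
…
i=10: a=1 ⇒ p=203535, q=13249
i=11: a=2 ⇒ p=561799, q=36570
fundamental: x₁=561799, y₁=36570  (since 315618116401 − 236·1337364900 = 1)

561799 36570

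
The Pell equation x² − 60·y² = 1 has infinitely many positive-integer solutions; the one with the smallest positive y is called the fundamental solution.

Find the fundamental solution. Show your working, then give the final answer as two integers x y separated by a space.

√60 → a₀=7, period (1,2,1,14); ℓ=4 even so k=3
k=0  a_k=7  p_k/q_k = 7/1
…
k=2  a_k=2  p_k/q_k = 23/3
k=3  a_k=1  p_k/q_k = 31/4
→ (31, 4).  Check: 31²=961, 60·4²=960, difference 1.

31 4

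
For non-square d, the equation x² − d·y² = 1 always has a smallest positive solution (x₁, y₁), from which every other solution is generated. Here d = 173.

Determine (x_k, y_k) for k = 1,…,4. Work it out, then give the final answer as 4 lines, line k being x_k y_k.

d=173: √d = [13; 6,1,1,6,26] (ℓ=5, odd), read p_9/q_9
k=0  a_k=13  p_k/q_k = 13/1
k=1  a_k=6  p_k/q_k = 79/6
k=2  a_k=1  p_k/q_k = 92/7
…
k=4  a_k=6  p_k/q_k = 1118/85
k=5  a_k=26  p_k/q_k = 29239/2223
…
k=8  a_k=1  p_k/q_k = 382343/29069
k=9  a_k=6  p_k/q_k = 2499849/190060
fundamental: x₁=2499849, y₁=190060  (since 6249245022801 − 173·36122803600 = 1)
(2499849+190060√173)^2 = 12498490045601 + 950242601880√173
(2499849+190060√173)^3 = 62488675684008728649 + 4750926036134042180√173
(2499849+190060√173)^4 = 312424506839974574118902401 + 23753195401006348176659760√173

2499849 190060
12498490045601 950242601880
62488675684008728649 4750926036134042180
312424506839974574118902401 23753195401006348176659760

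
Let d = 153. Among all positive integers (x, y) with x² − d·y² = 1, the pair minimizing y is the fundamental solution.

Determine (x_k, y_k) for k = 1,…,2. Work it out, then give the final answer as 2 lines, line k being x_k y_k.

2177 176
9478657 766304

d=153: √d = [12; 2,1,2,2,2,1,2,24] (ℓ=8, even), read p_7/q_7
i=0: a=12 ⇒ p=12, q=1
…
i=3: a=2 ⇒ p=99, q=8
…
i=6: a=1 ⇒ p=804, q=65
i=7: a=2 ⇒ p=2177, q=176
→ (2177, 176).  Check: 2177²=4739329, 153·176²=4739328, difference 1.
k=2:  x_2 = 2177·2177+153·176·176 = 9478657,  y_2 = 2177·176+176·2177 = 766304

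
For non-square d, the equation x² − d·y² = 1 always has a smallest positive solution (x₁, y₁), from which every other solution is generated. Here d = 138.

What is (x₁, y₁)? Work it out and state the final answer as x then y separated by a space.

47 4

[11; 1,2,1,22] for √138; ℓ=4 ⇒ convergent index 3
step 0: (11, 1)  from 11·(1,0) + (0,1)
…
step 2: (35, 3)  from 2·(12,1) + (11,1)
step 3: (47, 4)  from 1·(35,3) + (12,1)
→ (47, 4).  Check: 47²=2209, 138·4²=2208, difference 1.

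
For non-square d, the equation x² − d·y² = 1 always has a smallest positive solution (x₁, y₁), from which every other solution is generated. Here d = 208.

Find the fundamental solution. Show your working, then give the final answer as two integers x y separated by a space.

d=208: √d = [14; 2,2,1,2,2,28] (ℓ=6, even), read p_5/q_5
a_0=14:  p_0=14·1+0=14,  q_0=14·0+1=1
…
a_4=2:  p_4=2·101+72=274,  q_4=2·7+5=19
a_5=2:  p_5=2·274+101=649,  q_5=2·19+7=45
fundamental: x₁=649, y₁=45  (since 421201 − 208·2025 = 1)

649 45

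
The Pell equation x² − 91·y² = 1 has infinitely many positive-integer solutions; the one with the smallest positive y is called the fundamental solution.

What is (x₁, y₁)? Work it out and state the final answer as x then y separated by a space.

√91 → a₀=9, period (1,1,5,1,5,1,1,18); ℓ=8 even so k=7
i=0: a=9 ⇒ p=9, q=1
…
i=3: a=5 ⇒ p=105, q=11
i=4: a=1 ⇒ p=124, q=13
i=5: a=5 ⇒ p=725, q=76
i=6: a=1 ⇒ p=849, q=89
i=7: a=1 ⇒ p=1574, q=165
fundamental: x₁=1574, y₁=165  (since 2477476 − 91·27225 = 1)

1574 165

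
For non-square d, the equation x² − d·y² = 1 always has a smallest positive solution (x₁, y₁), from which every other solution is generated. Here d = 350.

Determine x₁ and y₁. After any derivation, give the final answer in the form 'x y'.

449 24

d=350: √d = [18; 1,2,2,2,1,36] (ℓ=6, even), read p_5/q_5
i=0: a=18 ⇒ p=18, q=1
i=1: a=1 ⇒ p=19, q=1
…
i=4: a=2 ⇒ p=318, q=17
i=5: a=1 ⇒ p=449, q=24
→ (449, 24).  Check: 449²=201601, 350·24²=201600, difference 1.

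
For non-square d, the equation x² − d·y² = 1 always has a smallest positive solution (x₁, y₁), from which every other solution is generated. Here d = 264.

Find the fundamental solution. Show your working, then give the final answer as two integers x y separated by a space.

[16; 4,32] for √264; ℓ=2 ⇒ convergent index 1
k=0  a_k=16  p_k/q_k = 16/1
k=1  a_k=4  p_k/q_k = 65/4
fundamental: x₁=65, y₁=4  (since 4225 − 264·16 = 1)

65 4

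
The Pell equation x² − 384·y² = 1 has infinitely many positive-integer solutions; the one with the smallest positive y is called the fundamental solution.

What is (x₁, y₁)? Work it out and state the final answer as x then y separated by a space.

[19; 1,1,2,9,2,1,1,38] for √384; ℓ=8 ⇒ convergent index 7
k=0  a_k=19  p_k/q_k = 19/1
k=1  a_k=1  p_k/q_k = 20/1
k=2  a_k=1  p_k/q_k = 39/2
k=3  a_k=2  p_k/q_k = 98/5
k=4  a_k=9  p_k/q_k = 921/47
k=5  a_k=2  p_k/q_k = 1940/99
k=6  a_k=1  p_k/q_k = 2861/146
k=7  a_k=1  p_k/q_k = 4801/245
fundamental: x₁=4801, y₁=245  (since 23049601 − 384·60025 = 1)

4801 245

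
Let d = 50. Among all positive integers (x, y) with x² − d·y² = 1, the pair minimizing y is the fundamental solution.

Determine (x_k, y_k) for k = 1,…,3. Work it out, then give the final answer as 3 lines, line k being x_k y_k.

99 14
19601 2772
3880899 548842

[7; 14] for √50; ℓ=1 ⇒ convergent index 1
step 0: (7, 1)  from 7·(1,0) + (0,1)
step 1: (99, 14)  from 14·(7,1) + (1,0)
fundamental: x₁=99, y₁=14  (since 9801 − 50·196 = 1)
(x_2, y_2) = (99·99 + 50·14·14, 99·14 + 14·99) = (19601, 2772)
(x_3, y_3) = (99·19601 + 50·14·2772, 99·2772 + 14·19601) = (3880899, 548842)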